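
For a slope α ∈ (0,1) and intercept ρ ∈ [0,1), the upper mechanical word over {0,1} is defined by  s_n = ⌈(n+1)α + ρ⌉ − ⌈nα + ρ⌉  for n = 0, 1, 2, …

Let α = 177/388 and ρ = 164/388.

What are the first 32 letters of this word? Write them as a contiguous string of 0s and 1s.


01010101001010101010100101010101

n=0: ⌈(1·177+164)/388⌉ − ⌈(0·177+164)/388⌉ = ⌈341/388⌉ − ⌈164/388⌉ = 1 − 1 = 0
n=1: ⌈(2·177+164)/388⌉ − ⌈(1·177+164)/388⌉ = ⌈518/388⌉ − ⌈341/388⌉ = 2 − 1 = 1
n=2: ⌈(3·177+164)/388⌉ − ⌈(2·177+164)/388⌉ = ⌈695/388⌉ − ⌈518/388⌉ = 2 − 2 = 0
n=3: ⌈(4·177+164)/388⌉ − ⌈(3·177+164)/388⌉ = ⌈872/388⌉ − ⌈695/388⌉ = 3 − 2 = 1
n=4: ⌈(5·177+164)/388⌉ − ⌈(4·177+164)/388⌉ = ⌈1049/388⌉ − ⌈872/388⌉ = 3 − 3 = 0
n=5: ⌈(6·177+164)/388⌉ − ⌈(5·177+164)/388⌉ = ⌈1226/388⌉ − ⌈1049/388⌉ = 4 − 3 = 1
n=6: ⌈(7·177+164)/388⌉ − ⌈(6·177+164)/388⌉ = ⌈1403/388⌉ − ⌈1226/388⌉ = 4 − 4 = 0
n=7: ⌈(8·177+164)/388⌉ − ⌈(7·177+164)/388⌉ = ⌈1580/388⌉ − ⌈1403/388⌉ = 5 − 4 = 1
n=8: ⌈(9·177+164)/388⌉ − ⌈(8·177+164)/388⌉ = ⌈1757/388⌉ − ⌈1580/388⌉ = 5 − 5 = 0
n=9: ⌈(10·177+164)/388⌉ − ⌈(9·177+164)/388⌉ = ⌈1934/388⌉ − ⌈1757/388⌉ = 5 − 5 = 0
n=10: ⌈(11·177+164)/388⌉ − ⌈(10·177+164)/388⌉ = ⌈2111/388⌉ − ⌈1934/388⌉ = 6 − 5 = 1
n=11: ⌈(12·177+164)/388⌉ − ⌈(11·177+164)/388⌉ = ⌈2288/388⌉ − ⌈2111/388⌉ = 6 − 6 = 0
n=12: ⌈(13·177+164)/388⌉ − ⌈(12·177+164)/388⌉ = ⌈2465/388⌉ − ⌈2288/388⌉ = 7 − 6 = 1
n=13: ⌈(14·177+164)/388⌉ − ⌈(13·177+164)/388⌉ = ⌈2642/388⌉ − ⌈2465/388⌉ = 7 − 7 = 0
n=14: ⌈(15·177+164)/388⌉ − ⌈(14·177+164)/388⌉ = ⌈2819/388⌉ − ⌈2642/388⌉ = 8 − 7 = 1
n=15: ⌈(16·177+164)/388⌉ − ⌈(15·177+164)/388⌉ = ⌈2996/388⌉ − ⌈2819/388⌉ = 8 − 8 = 0
n=16: ⌈(17·177+164)/388⌉ − ⌈(16·177+164)/388⌉ = ⌈3173/388⌉ − ⌈2996/388⌉ = 9 − 8 = 1
n=17: ⌈(18·177+164)/388⌉ − ⌈(17·177+164)/388⌉ = ⌈3350/388⌉ − ⌈3173/388⌉ = 9 − 9 = 0
n=18: ⌈(19·177+164)/388⌉ − ⌈(18·177+164)/388⌉ = ⌈3527/388⌉ − ⌈3350/388⌉ = 10 − 9 = 1
n=19: ⌈(20·177+164)/388⌉ − ⌈(19·177+164)/388⌉ = ⌈3704/388⌉ − ⌈3527/388⌉ = 10 − 10 = 0
n=20: ⌈(21·177+164)/388⌉ − ⌈(20·177+164)/388⌉ = ⌈3881/388⌉ − ⌈3704/388⌉ = 11 − 10 = 1
n=21: ⌈(22·177+164)/388⌉ − ⌈(21·177+164)/388⌉ = ⌈4058/388⌉ − ⌈3881/388⌉ = 11 − 11 = 0
n=22: ⌈(23·177+164)/388⌉ − ⌈(22·177+164)/388⌉ = ⌈4235/388⌉ − ⌈4058/388⌉ = 11 − 11 = 0
n=23: ⌈(24·177+164)/388⌉ − ⌈(23·177+164)/388⌉ = ⌈4412/388⌉ − ⌈4235/388⌉ = 12 − 11 = 1
n=24: ⌈(25·177+164)/388⌉ − ⌈(24·177+164)/388⌉ = ⌈4589/388⌉ − ⌈4412/388⌉ = 12 − 12 = 0
n=25: ⌈(26·177+164)/388⌉ − ⌈(25·177+164)/388⌉ = ⌈4766/388⌉ − ⌈4589/388⌉ = 13 − 12 = 1
n=26: ⌈(27·177+164)/388⌉ − ⌈(26·177+164)/388⌉ = ⌈4943/388⌉ − ⌈4766/388⌉ = 13 − 13 = 0
n=27: ⌈(28·177+164)/388⌉ − ⌈(27·177+164)/388⌉ = ⌈5120/388⌉ − ⌈4943/388⌉ = 14 − 13 = 1
n=28: ⌈(29·177+164)/388⌉ − ⌈(28·177+164)/388⌉ = ⌈5297/388⌉ − ⌈5120/388⌉ = 14 − 14 = 0
n=29: ⌈(30·177+164)/388⌉ − ⌈(29·177+164)/388⌉ = ⌈5474/388⌉ − ⌈5297/388⌉ = 15 − 14 = 1
n=30: ⌈(31·177+164)/388⌉ − ⌈(30·177+164)/388⌉ = ⌈5651/388⌉ − ⌈5474/388⌉ = 15 − 15 = 0
n=31: ⌈(32·177+164)/388⌉ − ⌈(31·177+164)/388⌉ = ⌈5828/388⌉ − ⌈5651/388⌉ = 16 − 15 = 1


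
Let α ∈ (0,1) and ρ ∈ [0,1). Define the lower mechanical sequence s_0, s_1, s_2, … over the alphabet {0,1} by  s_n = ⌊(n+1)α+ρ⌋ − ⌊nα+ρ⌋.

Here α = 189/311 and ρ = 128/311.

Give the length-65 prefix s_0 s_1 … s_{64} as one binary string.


n=0: ⌊(1·189+128)/311⌋ − ⌊(0·189+128)/311⌋ = ⌊317/311⌋ − ⌊128/311⌋ = 1 − 0 = 1
n=1: ⌊(2·189+128)/311⌋ − ⌊(1·189+128)/311⌋ = ⌊506/311⌋ − ⌊317/311⌋ = 1 − 1 = 0
n=2: ⌊(3·189+128)/311⌋ − ⌊(2·189+128)/311⌋ = ⌊695/311⌋ − ⌊506/311⌋ = 2 − 1 = 1
n=3: ⌊(4·189+128)/311⌋ − ⌊(3·189+128)/311⌋ = ⌊884/311⌋ − ⌊695/311⌋ = 2 − 2 = 0
n=4: ⌊(5·189+128)/311⌋ − ⌊(4·189+128)/311⌋ = ⌊1073/311⌋ − ⌊884/311⌋ = 3 − 2 = 1
n=5: ⌊(6·189+128)/311⌋ − ⌊(5·189+128)/311⌋ = ⌊1262/311⌋ − ⌊1073/311⌋ = 4 − 3 = 1
n=6: ⌊(7·189+128)/311⌋ − ⌊(6·189+128)/311⌋ = ⌊1451/311⌋ − ⌊1262/311⌋ = 4 − 4 = 0
n=7: ⌊(8·189+128)/311⌋ − ⌊(7·189+128)/311⌋ = ⌊1640/311⌋ − ⌊1451/311⌋ = 5 − 4 = 1
n=8: ⌊(9·189+128)/311⌋ − ⌊(8·189+128)/311⌋ = ⌊1829/311⌋ − ⌊1640/311⌋ = 5 − 5 = 0
n=9: ⌊(10·189+128)/311⌋ − ⌊(9·189+128)/311⌋ = ⌊2018/311⌋ − ⌊1829/311⌋ = 6 − 5 = 1
n=10: ⌊(11·189+128)/311⌋ − ⌊(10·189+128)/311⌋ = ⌊2207/311⌋ − ⌊2018/311⌋ = 7 − 6 = 1
n=11: ⌊(12·189+128)/311⌋ − ⌊(11·189+128)/311⌋ = ⌊2396/311⌋ − ⌊2207/311⌋ = 7 − 7 = 0
n=12: ⌊(13·189+128)/311⌋ − ⌊(12·189+128)/311⌋ = ⌊2585/311⌋ − ⌊2396/311⌋ = 8 − 7 = 1
n=13: ⌊(14·189+128)/311⌋ − ⌊(13·189+128)/311⌋ = ⌊2774/311⌋ − ⌊2585/311⌋ = 8 − 8 = 0
n=14: ⌊(15·189+128)/311⌋ − ⌊(14·189+128)/311⌋ = ⌊2963/311⌋ − ⌊2774/311⌋ = 9 − 8 = 1
n=15: ⌊(16·189+128)/311⌋ − ⌊(15·189+128)/311⌋ = ⌊3152/311⌋ − ⌊2963/311⌋ = 10 − 9 = 1
n=16: ⌊(17·189+128)/311⌋ − ⌊(16·189+128)/311⌋ = ⌊3341/311⌋ − ⌊3152/311⌋ = 10 − 10 = 0
n=17: ⌊(18·189+128)/311⌋ − ⌊(17·189+128)/311⌋ = ⌊3530/311⌋ − ⌊3341/311⌋ = 11 − 10 = 1
n=18: ⌊(19·189+128)/311⌋ − ⌊(18·189+128)/311⌋ = ⌊3719/311⌋ − ⌊3530/311⌋ = 11 − 11 = 0
n=19: ⌊(20·189+128)/311⌋ − ⌊(19·189+128)/311⌋ = ⌊3908/311⌋ − ⌊3719/311⌋ = 12 − 11 = 1
n=20: ⌊(21·189+128)/311⌋ − ⌊(20·189+128)/311⌋ = ⌊4097/311⌋ − ⌊3908/311⌋ = 13 − 12 = 1
n=21: ⌊(22·189+128)/311⌋ − ⌊(21·189+128)/311⌋ = ⌊4286/311⌋ − ⌊4097/311⌋ = 13 − 13 = 0
n=22: ⌊(23·189+128)/311⌋ − ⌊(22·189+128)/311⌋ = ⌊4475/311⌋ − ⌊4286/311⌋ = 14 − 13 = 1
n=23: ⌊(24·189+128)/311⌋ − ⌊(23·189+128)/311⌋ = ⌊4664/311⌋ − ⌊4475/311⌋ = 14 − 14 = 0
n=24: ⌊(25·189+128)/311⌋ − ⌊(24·189+128)/311⌋ = ⌊4853/311⌋ − ⌊4664/311⌋ = 15 − 14 = 1
n=25: ⌊(26·189+128)/311⌋ − ⌊(25·189+128)/311⌋ = ⌊5042/311⌋ − ⌊4853/311⌋ = 16 − 15 = 1
n=26: ⌊(27·189+128)/311⌋ − ⌊(26·189+128)/311⌋ = ⌊5231/311⌋ − ⌊5042/311⌋ = 16 − 16 = 0
n=27: ⌊(28·189+128)/311⌋ − ⌊(27·189+128)/311⌋ = ⌊5420/311⌋ − ⌊5231/311⌋ = 17 − 16 = 1
n=28: ⌊(29·189+128)/311⌋ − ⌊(28·189+128)/311⌋ = ⌊5609/311⌋ − ⌊5420/311⌋ = 18 − 17 = 1
n=29: ⌊(30·189+128)/311⌋ − ⌊(29·189+128)/311⌋ = ⌊5798/311⌋ − ⌊5609/311⌋ = 18 − 18 = 0
n=30: ⌊(31·189+128)/311⌋ − ⌊(30·189+128)/311⌋ = ⌊5987/311⌋ − ⌊5798/311⌋ = 19 − 18 = 1
n=31: ⌊(32·189+128)/311⌋ − ⌊(31·189+128)/311⌋ = ⌊6176/311⌋ − ⌊5987/311⌋ = 19 − 19 = 0
n=32: ⌊(33·189+128)/311⌋ − ⌊(32·189+128)/311⌋ = ⌊6365/311⌋ − ⌊6176/311⌋ = 20 − 19 = 1
n=33: ⌊(34·189+128)/311⌋ − ⌊(33·189+128)/311⌋ = ⌊6554/311⌋ − ⌊6365/311⌋ = 21 − 20 = 1
n=34: ⌊(35·189+128)/311⌋ − ⌊(34·189+128)/311⌋ = ⌊6743/311⌋ − ⌊6554/311⌋ = 21 − 21 = 0
n=35: ⌊(36·189+128)/311⌋ − ⌊(35·189+128)/311⌋ = ⌊6932/311⌋ − ⌊6743/311⌋ = 22 − 21 = 1
n=36: ⌊(37·189+128)/311⌋ − ⌊(36·189+128)/311⌋ = ⌊7121/311⌋ − ⌊6932/311⌋ = 22 − 22 = 0
n=37: ⌊(38·189+128)/311⌋ − ⌊(37·189+128)/311⌋ = ⌊7310/311⌋ − ⌊7121/311⌋ = 23 − 22 = 1
n=38: ⌊(39·189+128)/311⌋ − ⌊(38·189+128)/311⌋ = ⌊7499/311⌋ − ⌊7310/311⌋ = 24 − 23 = 1
n=39: ⌊(40·189+128)/311⌋ − ⌊(39·189+128)/311⌋ = ⌊7688/311⌋ − ⌊7499/311⌋ = 24 − 24 = 0
n=40: ⌊(41·189+128)/311⌋ − ⌊(40·189+128)/311⌋ = ⌊7877/311⌋ − ⌊7688/311⌋ = 25 − 24 = 1
n=41: ⌊(42·189+128)/311⌋ − ⌊(41·189+128)/311⌋ = ⌊8066/311⌋ − ⌊7877/311⌋ = 25 − 25 = 0
n=42: ⌊(43·189+128)/311⌋ − ⌊(42·189+128)/311⌋ = ⌊8255/311⌋ − ⌊8066/311⌋ = 26 − 25 = 1
n=43: ⌊(44·189+128)/311⌋ − ⌊(43·189+128)/311⌋ = ⌊8444/311⌋ − ⌊8255/311⌋ = 27 − 26 = 1
n=44: ⌊(45·189+128)/311⌋ − ⌊(44·189+128)/311⌋ = ⌊8633/311⌋ − ⌊8444/311⌋ = 27 − 27 = 0
n=45: ⌊(46·189+128)/311⌋ − ⌊(45·189+128)/311⌋ = ⌊8822/311⌋ − ⌊8633/311⌋ = 28 − 27 = 1
n=46: ⌊(47·189+128)/311⌋ − ⌊(46·189+128)/311⌋ = ⌊9011/311⌋ − ⌊8822/311⌋ = 28 − 28 = 0
n=47: ⌊(48·189+128)/311⌋ − ⌊(47·189+128)/311⌋ = ⌊9200/311⌋ − ⌊9011/311⌋ = 29 − 28 = 1
n=48: ⌊(49·189+128)/311⌋ − ⌊(48·189+128)/311⌋ = ⌊9389/311⌋ − ⌊9200/311⌋ = 30 − 29 = 1
n=49: ⌊(50·189+128)/311⌋ − ⌊(49·189+128)/311⌋ = ⌊9578/311⌋ − ⌊9389/311⌋ = 30 − 30 = 0
n=50: ⌊(51·189+128)/311⌋ − ⌊(50·189+128)/311⌋ = ⌊9767/311⌋ − ⌊9578/311⌋ = 31 − 30 = 1
n=51: ⌊(52·189+128)/311⌋ − ⌊(51·189+128)/311⌋ = ⌊9956/311⌋ − ⌊9767/311⌋ = 32 − 31 = 1
n=52: ⌊(53·189+128)/311⌋ − ⌊(52·189+128)/311⌋ = ⌊10145/311⌋ − ⌊9956/311⌋ = 32 − 32 = 0
n=53: ⌊(54·189+128)/311⌋ − ⌊(53·189+128)/311⌋ = ⌊10334/311⌋ − ⌊10145/311⌋ = 33 − 32 = 1
n=54: ⌊(55·189+128)/311⌋ − ⌊(54·189+128)/311⌋ = ⌊10523/311⌋ − ⌊10334/311⌋ = 33 − 33 = 0
n=55: ⌊(56·189+128)/311⌋ − ⌊(55·189+128)/311⌋ = ⌊10712/311⌋ − ⌊10523/311⌋ = 34 − 33 = 1
n=56: ⌊(57·189+128)/311⌋ − ⌊(56·189+128)/311⌋ = ⌊10901/311⌋ − ⌊10712/311⌋ = 35 − 34 = 1
n=57: ⌊(58·189+128)/311⌋ − ⌊(57·189+128)/311⌋ = ⌊11090/311⌋ − ⌊10901/311⌋ = 35 − 35 = 0
n=58: ⌊(59·189+128)/311⌋ − ⌊(58·189+128)/311⌋ = ⌊11279/311⌋ − ⌊11090/311⌋ = 36 − 35 = 1
n=59: ⌊(60·189+128)/311⌋ − ⌊(59·189+128)/311⌋ = ⌊11468/311⌋ − ⌊11279/311⌋ = 36 − 36 = 0
n=60: ⌊(61·189+128)/311⌋ − ⌊(60·189+128)/311⌋ = ⌊11657/311⌋ − ⌊11468/311⌋ = 37 − 36 = 1
n=61: ⌊(62·189+128)/311⌋ − ⌊(61·189+128)/311⌋ = ⌊11846/311⌋ − ⌊11657/311⌋ = 38 − 37 = 1
n=62: ⌊(63·189+128)/311⌋ − ⌊(62·189+128)/311⌋ = ⌊12035/311⌋ − ⌊11846/311⌋ = 38 − 38 = 0
n=63: ⌊(64·189+128)/311⌋ − ⌊(63·189+128)/311⌋ = ⌊12224/311⌋ − ⌊12035/311⌋ = 39 − 38 = 1
n=64: ⌊(65·189+128)/311⌋ − ⌊(64·189+128)/311⌋ = ⌊12413/311⌋ − ⌊12224/311⌋ = 39 − 39 = 0

10101101011010110101101011011010110101101011010110110101101011010


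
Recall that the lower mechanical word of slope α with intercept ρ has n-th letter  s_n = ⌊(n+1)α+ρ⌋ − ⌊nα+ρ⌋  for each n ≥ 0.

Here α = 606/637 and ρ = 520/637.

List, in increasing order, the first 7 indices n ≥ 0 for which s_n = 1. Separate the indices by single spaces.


0 1 2 3 4 5 6

n=0: ⌊1126/637⌋−⌊520/637⌋ = 1−0 = 1  ← one
n=1: ⌊1732/637⌋−⌊1126/637⌋ = 2−1 = 1  ← one
n=2: ⌊2338/637⌋−⌊1732/637⌋ = 3−2 = 1  ← one
n=3: ⌊2944/637⌋−⌊2338/637⌋ = 4−3 = 1  ← one
n=4: ⌊3550/637⌋−⌊2944/637⌋ = 5−4 = 1  ← one
n=5: ⌊4156/637⌋−⌊3550/637⌋ = 6−5 = 1  ← one
n=6: ⌊4762/637⌋−⌊4156/637⌋ = 7−6 = 1  ← one
positions of the first 7 ones: 0 1 2 3 4 5 6


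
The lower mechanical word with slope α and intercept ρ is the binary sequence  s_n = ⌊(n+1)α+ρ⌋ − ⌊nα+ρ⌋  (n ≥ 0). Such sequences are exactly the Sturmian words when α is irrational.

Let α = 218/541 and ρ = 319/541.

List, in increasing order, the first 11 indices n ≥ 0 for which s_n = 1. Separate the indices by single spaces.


1 3 5 8 10 13 15 18 20 23 25

n=0: ⌊537/541⌋−⌊319/541⌋ = 0−0 = 0
n=1: ⌊755/541⌋−⌊537/541⌋ = 1−0 = 1  ← one
n=2: ⌊973/541⌋−⌊755/541⌋ = 1−1 = 0
n=3: ⌊1191/541⌋−⌊973/541⌋ = 2−1 = 1  ← one
n=4: ⌊1409/541⌋−⌊1191/541⌋ = 2−2 = 0
n=5: ⌊1627/541⌋−⌊1409/541⌋ = 3−2 = 1  ← one
n=6: ⌊1845/541⌋−⌊1627/541⌋ = 3−3 = 0
n=7: ⌊2063/541⌋−⌊1845/541⌋ = 3−3 = 0
n=8: ⌊2281/541⌋−⌊2063/541⌋ = 4−3 = 1  ← one
n=9: ⌊2499/541⌋−⌊2281/541⌋ = 4−4 = 0
n=10: ⌊2717/541⌋−⌊2499/541⌋ = 5−4 = 1  ← one
n=11: ⌊2935/541⌋−⌊2717/541⌋ = 5−5 = 0
n=12: ⌊3153/541⌋−⌊2935/541⌋ = 5−5 = 0
n=13: ⌊3371/541⌋−⌊3153/541⌋ = 6−5 = 1  ← one
n=14: ⌊3589/541⌋−⌊3371/541⌋ = 6−6 = 0
n=15: ⌊3807/541⌋−⌊3589/541⌋ = 7−6 = 1  ← one
n=16: ⌊4025/541⌋−⌊3807/541⌋ = 7−7 = 0
n=17: ⌊4243/541⌋−⌊4025/541⌋ = 7−7 = 0
n=18: ⌊4461/541⌋−⌊4243/541⌋ = 8−7 = 1  ← one
n=19: ⌊4679/541⌋−⌊4461/541⌋ = 8−8 = 0
n=20: ⌊4897/541⌋−⌊4679/541⌋ = 9−8 = 1  ← one
n=21: ⌊5115/541⌋−⌊4897/541⌋ = 9−9 = 0
n=22: ⌊5333/541⌋−⌊5115/541⌋ = 9−9 = 0
n=23: ⌊5551/541⌋−⌊5333/541⌋ = 10−9 = 1  ← one
n=24: ⌊5769/541⌋−⌊5551/541⌋ = 10−10 = 0
n=25: ⌊5987/541⌋−⌊5769/541⌋ = 11−10 = 1  ← one
positions of the first 11 ones: 1 3 5 8 10 13 15 18 20 23 25


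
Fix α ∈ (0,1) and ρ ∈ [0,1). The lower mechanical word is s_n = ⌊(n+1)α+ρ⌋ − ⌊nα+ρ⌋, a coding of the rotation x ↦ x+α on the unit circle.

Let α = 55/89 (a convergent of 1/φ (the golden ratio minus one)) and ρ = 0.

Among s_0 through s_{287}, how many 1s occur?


#1s = Σ_{n=0}^{287} s_n = Σ_{n=0}^{287} (⌊(n+1)α+ρ⌋ − ⌊nα+ρ⌋)
the sum telescopes: every ⌊nα+ρ⌋ with 0 < n < 288 appears once with + and once with −, leaving ⌊288α+ρ⌋ − ⌊0·α+ρ⌋
288α + ρ = (288·55) / 89 = 15840/89
ρ = 0/89
⌊15840/89⌋ = 177,  ⌊0/89⌋ = 0
#1s = 177 − 0 = 177

177


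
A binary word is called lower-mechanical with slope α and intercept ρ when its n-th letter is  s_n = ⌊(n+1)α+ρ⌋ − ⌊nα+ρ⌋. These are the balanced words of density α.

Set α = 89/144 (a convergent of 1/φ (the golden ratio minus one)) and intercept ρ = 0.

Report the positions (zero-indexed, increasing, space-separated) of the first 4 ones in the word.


1 3 4 6

n=0: ⌊89/144⌋−⌊0/144⌋ = 0−0 = 0
n=1: ⌊178/144⌋−⌊89/144⌋ = 1−0 = 1  ← one
n=2: ⌊267/144⌋−⌊178/144⌋ = 1−1 = 0
n=3: ⌊356/144⌋−⌊267/144⌋ = 2−1 = 1  ← one
n=4: ⌊445/144⌋−⌊356/144⌋ = 3−2 = 1  ← one
n=5: ⌊534/144⌋−⌊445/144⌋ = 3−3 = 0
n=6: ⌊623/144⌋−⌊534/144⌋ = 4−3 = 1  ← one
positions of the first 4 ones: 1 3 4 6


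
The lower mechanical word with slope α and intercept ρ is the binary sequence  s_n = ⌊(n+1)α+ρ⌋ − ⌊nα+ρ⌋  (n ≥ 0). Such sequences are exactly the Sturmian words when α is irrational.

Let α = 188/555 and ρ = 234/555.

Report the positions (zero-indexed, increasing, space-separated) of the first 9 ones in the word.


n=0: ⌊422/555⌋−⌊234/555⌋ = 0−0 = 0
n=1: ⌊610/555⌋−⌊422/555⌋ = 1−0 = 1  ← one
n=2: ⌊798/555⌋−⌊610/555⌋ = 1−1 = 0
n=3: ⌊986/555⌋−⌊798/555⌋ = 1−1 = 0
n=4: ⌊1174/555⌋−⌊986/555⌋ = 2−1 = 1  ← one
n=5: ⌊1362/555⌋−⌊1174/555⌋ = 2−2 = 0
n=6: ⌊1550/555⌋−⌊1362/555⌋ = 2−2 = 0
n=7: ⌊1738/555⌋−⌊1550/555⌋ = 3−2 = 1  ← one
n=8: ⌊1926/555⌋−⌊1738/555⌋ = 3−3 = 0
n=9: ⌊2114/555⌋−⌊1926/555⌋ = 3−3 = 0
n=10: ⌊2302/555⌋−⌊2114/555⌋ = 4−3 = 1  ← one
n=11: ⌊2490/555⌋−⌊2302/555⌋ = 4−4 = 0
n=12: ⌊2678/555⌋−⌊2490/555⌋ = 4−4 = 0
n=13: ⌊2866/555⌋−⌊2678/555⌋ = 5−4 = 1  ← one
n=14: ⌊3054/555⌋−⌊2866/555⌋ = 5−5 = 0
n=15: ⌊3242/555⌋−⌊3054/555⌋ = 5−5 = 0
n=16: ⌊3430/555⌋−⌊3242/555⌋ = 6−5 = 1  ← one
n=17: ⌊3618/555⌋−⌊3430/555⌋ = 6−6 = 0
n=18: ⌊3806/555⌋−⌊3618/555⌋ = 6−6 = 0
n=19: ⌊3994/555⌋−⌊3806/555⌋ = 7−6 = 1  ← one
n=20: ⌊4182/555⌋−⌊3994/555⌋ = 7−7 = 0
n=21: ⌊4370/555⌋−⌊4182/555⌋ = 7−7 = 0
n=22: ⌊4558/555⌋−⌊4370/555⌋ = 8−7 = 1  ← one
n=23: ⌊4746/555⌋−⌊4558/555⌋ = 8−8 = 0
n=24: ⌊4934/555⌋−⌊4746/555⌋ = 8−8 = 0
n=25: ⌊5122/555⌋−⌊4934/555⌋ = 9−8 = 1  ← one
positions of the first 9 ones: 1 4 7 10 13 16 19 22 25

1 4 7 10 13 16 19 22 25


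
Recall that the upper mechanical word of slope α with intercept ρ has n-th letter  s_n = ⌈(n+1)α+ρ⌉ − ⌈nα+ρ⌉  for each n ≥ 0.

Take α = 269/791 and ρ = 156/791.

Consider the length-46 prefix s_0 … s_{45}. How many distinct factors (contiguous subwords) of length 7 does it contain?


t_n = ⌈(n·269+156)/791⌉ for n = 0 … 46:
  n=0…9: ⌈156/791⌉=1 ⌈425/791⌉=1 ⌈694/791⌉=1 ⌈963/791⌉=2 ⌈1232/791⌉=2 ⌈1501/791⌉=2 ⌈1770/791⌉=3 ⌈2039/791⌉=3 ⌈2308/791⌉=3 ⌈2577/791⌉=4
  n=10…19: ⌈2846/791⌉=4 ⌈3115/791⌉=4 ⌈3384/791⌉=5 ⌈3653/791⌉=5 ⌈3922/791⌉=5 ⌈4191/791⌉=6 ⌈4460/791⌉=6 ⌈4729/791⌉=6 ⌈4998/791⌉=7 ⌈5267/791⌉=7
  n=20…29: ⌈5536/791⌉=7 ⌈5805/791⌉=8 ⌈6074/791⌉=8 ⌈6343/791⌉=9 ⌈6612/791⌉=9 ⌈6881/791⌉=9 ⌈7150/791⌉=10 ⌈7419/791⌉=10 ⌈7688/791⌉=10 ⌈7957/791⌉=11
  n=30…39: ⌈8226/791⌉=11 ⌈8495/791⌉=11 ⌈8764/791⌉=12 ⌈9033/791⌉=12 ⌈9302/791⌉=12 ⌈9571/791⌉=13 ⌈9840/791⌉=13 ⌈10109/791⌉=13 ⌈10378/791⌉=14 ⌈10647/791⌉=14
  n=40…46: ⌈10916/791⌉=14 ⌈11185/791⌉=15 ⌈11454/791⌉=15 ⌈11723/791⌉=15 ⌈11992/791⌉=16 ⌈12261/791⌉=16 ⌈12530/791⌉=16
s_n = t_(n+1) − t_n for n = 0 … 45 gives
prefix = 0010010010010010010010100100100100100100100100
slide a length-7 window over [0..6] … [39..45] (40 windows); first occurrence of each distinct factor:
  [  0..  6] 0010010
  [  1..  7] 0100100
  [  2..  8] 1001001
  [ 16.. 22] 0100101
  [ 17.. 23] 1001010
  [ 18.. 24] 0010100
  [ 19.. 25] 0101001
  [ 20.. 26] 1010010
  (the other 32 windows repeat one of these)
distinct factors: {0010010, 0010100, 0100100, 0100101, 0101001, 1001001, 1001010, 1010010}
count = 8  (Sturmian bound for length 7 is 8)

8


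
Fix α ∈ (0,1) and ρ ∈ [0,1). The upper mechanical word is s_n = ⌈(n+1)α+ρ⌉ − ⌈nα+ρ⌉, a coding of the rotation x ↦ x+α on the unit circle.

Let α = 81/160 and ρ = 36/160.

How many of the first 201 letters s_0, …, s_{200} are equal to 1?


101

#1s = Σ_{n=0}^{200} s_n = Σ_{n=0}^{200} (⌈(n+1)α+ρ⌉ − ⌈nα+ρ⌉)
the sum telescopes: every ⌈nα+ρ⌉ with 0 < n < 201 appears once with + and once with −, leaving ⌈201α+ρ⌉ − ⌈0·α+ρ⌉
201α + ρ = (201·81 + 36) / 160 = 16317/160
ρ = 36/160
⌈16317/160⌉ = 102,  ⌈36/160⌉ = 1
#1s = 102 − 1 = 101


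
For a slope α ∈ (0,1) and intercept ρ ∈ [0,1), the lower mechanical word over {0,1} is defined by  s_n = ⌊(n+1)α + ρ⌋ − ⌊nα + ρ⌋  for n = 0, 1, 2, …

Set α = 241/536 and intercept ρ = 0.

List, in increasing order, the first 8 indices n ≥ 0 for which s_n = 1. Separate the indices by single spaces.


2 4 6 8 11 13 15 17

n=0: ⌊241/536⌋−⌊0/536⌋ = 0−0 = 0
n=1: ⌊482/536⌋−⌊241/536⌋ = 0−0 = 0
n=2: ⌊723/536⌋−⌊482/536⌋ = 1−0 = 1  ← one
n=3: ⌊964/536⌋−⌊723/536⌋ = 1−1 = 0
n=4: ⌊1205/536⌋−⌊964/536⌋ = 2−1 = 1  ← one
n=5: ⌊1446/536⌋−⌊1205/536⌋ = 2−2 = 0
n=6: ⌊1687/536⌋−⌊1446/536⌋ = 3−2 = 1  ← one
n=7: ⌊1928/536⌋−⌊1687/536⌋ = 3−3 = 0
n=8: ⌊2169/536⌋−⌊1928/536⌋ = 4−3 = 1  ← one
n=9: ⌊2410/536⌋−⌊2169/536⌋ = 4−4 = 0
n=10: ⌊2651/536⌋−⌊2410/536⌋ = 4−4 = 0
n=11: ⌊2892/536⌋−⌊2651/536⌋ = 5−4 = 1  ← one
n=12: ⌊3133/536⌋−⌊2892/536⌋ = 5−5 = 0
n=13: ⌊3374/536⌋−⌊3133/536⌋ = 6−5 = 1  ← one
n=14: ⌊3615/536⌋−⌊3374/536⌋ = 6−6 = 0
n=15: ⌊3856/536⌋−⌊3615/536⌋ = 7−6 = 1  ← one
n=16: ⌊4097/536⌋−⌊3856/536⌋ = 7−7 = 0
n=17: ⌊4338/536⌋−⌊4097/536⌋ = 8−7 = 1  ← one
positions of the first 8 ones: 2 4 6 8 11 13 15 17


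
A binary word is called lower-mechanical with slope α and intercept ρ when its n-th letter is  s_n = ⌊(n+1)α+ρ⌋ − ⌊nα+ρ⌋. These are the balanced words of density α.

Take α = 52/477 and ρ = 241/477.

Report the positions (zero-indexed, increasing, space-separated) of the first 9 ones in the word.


4 13 22 32 41 50 59 68 77

n=0: ⌊293/477⌋−⌊241/477⌋ = 0−0 = 0
n=1: ⌊345/477⌋−⌊293/477⌋ = 0−0 = 0
  …
n=4: ⌊501/477⌋−⌊449/477⌋ = 1−0 = 1  ← one
n=5: ⌊553/477⌋−⌊501/477⌋ = 1−1 = 0
n=6: ⌊605/477⌋−⌊553/477⌋ = 1−1 = 0
  …
n=13: ⌊969/477⌋−⌊917/477⌋ = 2−1 = 1  ← one
n=14: ⌊1021/477⌋−⌊969/477⌋ = 2−2 = 0
n=15: ⌊1073/477⌋−⌊1021/477⌋ = 2−2 = 0
  …
n=22: ⌊1437/477⌋−⌊1385/477⌋ = 3−2 = 1  ← one
n=23: ⌊1489/477⌋−⌊1437/477⌋ = 3−3 = 0
n=24: ⌊1541/477⌋−⌊1489/477⌋ = 3−3 = 0
  …
n=32: ⌊1957/477⌋−⌊1905/477⌋ = 4−3 = 1  ← one
n=33: ⌊2009/477⌋−⌊1957/477⌋ = 4−4 = 0
n=34: ⌊2061/477⌋−⌊2009/477⌋ = 4−4 = 0
  …
n=41: ⌊2425/477⌋−⌊2373/477⌋ = 5−4 = 1  ← one
n=42: ⌊2477/477⌋−⌊2425/477⌋ = 5−5 = 0
n=43: ⌊2529/477⌋−⌊2477/477⌋ = 5−5 = 0
  …
n=50: ⌊2893/477⌋−⌊2841/477⌋ = 6−5 = 1  ← one
n=51: ⌊2945/477⌋−⌊2893/477⌋ = 6−6 = 0
n=52: ⌊2997/477⌋−⌊2945/477⌋ = 6−6 = 0
  …
n=59: ⌊3361/477⌋−⌊3309/477⌋ = 7−6 = 1  ← one
n=60: ⌊3413/477⌋−⌊3361/477⌋ = 7−7 = 0
n=61: ⌊3465/477⌋−⌊3413/477⌋ = 7−7 = 0
  …
n=68: ⌊3829/477⌋−⌊3777/477⌋ = 8−7 = 1  ← one
n=69: ⌊3881/477⌋−⌊3829/477⌋ = 8−8 = 0
n=70: ⌊3933/477⌋−⌊3881/477⌋ = 8−8 = 0
  …
n=77: ⌊4297/477⌋−⌊4245/477⌋ = 9−8 = 1  ← one
positions of the first 9 ones: 4 13 22 32 41 50 59 68 77


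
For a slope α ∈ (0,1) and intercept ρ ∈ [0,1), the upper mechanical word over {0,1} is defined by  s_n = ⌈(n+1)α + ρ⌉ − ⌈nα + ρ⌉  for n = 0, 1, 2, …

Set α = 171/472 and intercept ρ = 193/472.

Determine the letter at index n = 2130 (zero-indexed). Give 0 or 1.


0

(n+1)α + ρ = (2131·171 + 193) / 472 = 364594/472
nα + ρ     = (2130·171 + 193) / 472 = 364423/472
⌈364594/472⌉ = 773,  ⌈364423/472⌉ = 773
s_{2130} = 773 − 773 = 0


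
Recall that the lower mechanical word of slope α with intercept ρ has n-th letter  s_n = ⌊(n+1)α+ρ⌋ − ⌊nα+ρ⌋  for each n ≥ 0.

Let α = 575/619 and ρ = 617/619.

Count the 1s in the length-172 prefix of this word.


160

#1s = Σ_{n=0}^{171} s_n = Σ_{n=0}^{171} (⌊(n+1)α+ρ⌋ − ⌊nα+ρ⌋)
the sum telescopes: every ⌊nα+ρ⌋ with 0 < n < 172 appears once with + and once with −, leaving ⌊172α+ρ⌋ − ⌊0·α+ρ⌋
172α + ρ = (172·575 + 617) / 619 = 99517/619
ρ = 617/619
⌊99517/619⌋ = 160,  ⌊617/619⌋ = 0
#1s = 160 − 0 = 160


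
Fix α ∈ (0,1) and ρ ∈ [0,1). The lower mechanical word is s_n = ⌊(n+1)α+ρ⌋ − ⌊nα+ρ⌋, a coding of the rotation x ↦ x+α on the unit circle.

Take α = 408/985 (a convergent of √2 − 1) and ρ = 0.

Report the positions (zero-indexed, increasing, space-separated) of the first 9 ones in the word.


n=0: ⌊408/985⌋−⌊0/985⌋ = 0−0 = 0
n=1: ⌊816/985⌋−⌊408/985⌋ = 0−0 = 0
n=2: ⌊1224/985⌋−⌊816/985⌋ = 1−0 = 1  ← one
n=3: ⌊1632/985⌋−⌊1224/985⌋ = 1−1 = 0
n=4: ⌊2040/985⌋−⌊1632/985⌋ = 2−1 = 1  ← one
n=5: ⌊2448/985⌋−⌊2040/985⌋ = 2−2 = 0
n=6: ⌊2856/985⌋−⌊2448/985⌋ = 2−2 = 0
n=7: ⌊3264/985⌋−⌊2856/985⌋ = 3−2 = 1  ← one
n=8: ⌊3672/985⌋−⌊3264/985⌋ = 3−3 = 0
n=9: ⌊4080/985⌋−⌊3672/985⌋ = 4−3 = 1  ← one
n=10: ⌊4488/985⌋−⌊4080/985⌋ = 4−4 = 0
n=11: ⌊4896/985⌋−⌊4488/985⌋ = 4−4 = 0
n=12: ⌊5304/985⌋−⌊4896/985⌋ = 5−4 = 1  ← one
n=13: ⌊5712/985⌋−⌊5304/985⌋ = 5−5 = 0
n=14: ⌊6120/985⌋−⌊5712/985⌋ = 6−5 = 1  ← one
n=15: ⌊6528/985⌋−⌊6120/985⌋ = 6−6 = 0
n=16: ⌊6936/985⌋−⌊6528/985⌋ = 7−6 = 1  ← one
n=17: ⌊7344/985⌋−⌊6936/985⌋ = 7−7 = 0
n=18: ⌊7752/985⌋−⌊7344/985⌋ = 7−7 = 0
n=19: ⌊8160/985⌋−⌊7752/985⌋ = 8−7 = 1  ← one
n=20: ⌊8568/985⌋−⌊8160/985⌋ = 8−8 = 0
n=21: ⌊8976/985⌋−⌊8568/985⌋ = 9−8 = 1  ← one
positions of the first 9 ones: 2 4 7 9 12 14 16 19 21

2 4 7 9 12 14 16 19 21


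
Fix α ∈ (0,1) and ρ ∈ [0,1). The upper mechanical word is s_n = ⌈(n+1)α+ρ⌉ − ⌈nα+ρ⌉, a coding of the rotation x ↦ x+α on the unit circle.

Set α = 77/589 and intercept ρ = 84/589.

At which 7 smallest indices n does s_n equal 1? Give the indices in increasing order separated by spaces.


n=0: ⌈161/589⌉−⌈84/589⌉ = 1−1 = 0
n=1: ⌈238/589⌉−⌈161/589⌉ = 1−1 = 0
n=2: ⌈315/589⌉−⌈238/589⌉ = 1−1 = 0
n=3: ⌈392/589⌉−⌈315/589⌉ = 1−1 = 0
n=4: ⌈469/589⌉−⌈392/589⌉ = 1−1 = 0
n=5: ⌈546/589⌉−⌈469/589⌉ = 1−1 = 0
n=6: ⌈623/589⌉−⌈546/589⌉ = 2−1 = 1  ← one
n=7: ⌈700/589⌉−⌈623/589⌉ = 2−2 = 0
n=8: ⌈777/589⌉−⌈700/589⌉ = 2−2 = 0
n=9: ⌈854/589⌉−⌈777/589⌉ = 2−2 = 0
n=10: ⌈931/589⌉−⌈854/589⌉ = 2−2 = 0
n=11: ⌈1008/589⌉−⌈931/589⌉ = 2−2 = 0
n=12: ⌈1085/589⌉−⌈1008/589⌉ = 2−2 = 0
n=13: ⌈1162/589⌉−⌈1085/589⌉ = 2−2 = 0
n=14: ⌈1239/589⌉−⌈1162/589⌉ = 3−2 = 1  ← one
n=15: ⌈1316/589⌉−⌈1239/589⌉ = 3−3 = 0
n=16: ⌈1393/589⌉−⌈1316/589⌉ = 3−3 = 0
n=17: ⌈1470/589⌉−⌈1393/589⌉ = 3−3 = 0
n=18: ⌈1547/589⌉−⌈1470/589⌉ = 3−3 = 0
n=19: ⌈1624/589⌉−⌈1547/589⌉ = 3−3 = 0
n=20: ⌈1701/589⌉−⌈1624/589⌉ = 3−3 = 0
n=21: ⌈1778/589⌉−⌈1701/589⌉ = 4−3 = 1  ← one
n=22: ⌈1855/589⌉−⌈1778/589⌉ = 4−4 = 0
n=23: ⌈1932/589⌉−⌈1855/589⌉ = 4−4 = 0
n=24: ⌈2009/589⌉−⌈1932/589⌉ = 4−4 = 0
n=25: ⌈2086/589⌉−⌈2009/589⌉ = 4−4 = 0
n=26: ⌈2163/589⌉−⌈2086/589⌉ = 4−4 = 0
n=27: ⌈2240/589⌉−⌈2163/589⌉ = 4−4 = 0
n=28: ⌈2317/589⌉−⌈2240/589⌉ = 4−4 = 0
n=29: ⌈2394/589⌉−⌈2317/589⌉ = 5−4 = 1  ← one
n=30: ⌈2471/589⌉−⌈2394/589⌉ = 5−5 = 0
n=31: ⌈2548/589⌉−⌈2471/589⌉ = 5−5 = 0
n=32: ⌈2625/589⌉−⌈2548/589⌉ = 5−5 = 0
n=33: ⌈2702/589⌉−⌈2625/589⌉ = 5−5 = 0
n=34: ⌈2779/589⌉−⌈2702/589⌉ = 5−5 = 0
n=35: ⌈2856/589⌉−⌈2779/589⌉ = 5−5 = 0
n=36: ⌈2933/589⌉−⌈2856/589⌉ = 5−5 = 0
n=37: ⌈3010/589⌉−⌈2933/589⌉ = 6−5 = 1  ← one
n=38: ⌈3087/589⌉−⌈3010/589⌉ = 6−6 = 0
n=39: ⌈3164/589⌉−⌈3087/589⌉ = 6−6 = 0
n=40: ⌈3241/589⌉−⌈3164/589⌉ = 6−6 = 0
n=41: ⌈3318/589⌉−⌈3241/589⌉ = 6−6 = 0
n=42: ⌈3395/589⌉−⌈3318/589⌉ = 6−6 = 0
n=43: ⌈3472/589⌉−⌈3395/589⌉ = 6−6 = 0
n=44: ⌈3549/589⌉−⌈3472/589⌉ = 7−6 = 1  ← one
n=45: ⌈3626/589⌉−⌈3549/589⌉ = 7−7 = 0
n=46: ⌈3703/589⌉−⌈3626/589⌉ = 7−7 = 0
n=47: ⌈3780/589⌉−⌈3703/589⌉ = 7−7 = 0
n=48: ⌈3857/589⌉−⌈3780/589⌉ = 7−7 = 0
n=49: ⌈3934/589⌉−⌈3857/589⌉ = 7−7 = 0
n=50: ⌈4011/589⌉−⌈3934/589⌉ = 7−7 = 0
n=51: ⌈4088/589⌉−⌈4011/589⌉ = 7−7 = 0
n=52: ⌈4165/589⌉−⌈4088/589⌉ = 8−7 = 1  ← one
positions of the first 7 ones: 6 14 21 29 37 44 52

6 14 21 29 37 44 52


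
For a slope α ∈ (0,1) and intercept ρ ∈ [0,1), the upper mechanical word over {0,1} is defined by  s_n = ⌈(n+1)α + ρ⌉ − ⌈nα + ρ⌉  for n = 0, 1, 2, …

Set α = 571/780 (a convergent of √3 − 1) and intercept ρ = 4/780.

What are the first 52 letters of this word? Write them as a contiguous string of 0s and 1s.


n=0: ⌈(1·571+4)/780⌉ − ⌈(0·571+4)/780⌉ = ⌈575/780⌉ − ⌈4/780⌉ = 1 − 1 = 0
n=1: ⌈(2·571+4)/780⌉ − ⌈(1·571+4)/780⌉ = ⌈1146/780⌉ − ⌈575/780⌉ = 2 − 1 = 1
n=2: ⌈(3·571+4)/780⌉ − ⌈(2·571+4)/780⌉ = ⌈1717/780⌉ − ⌈1146/780⌉ = 3 − 2 = 1
n=3: ⌈(4·571+4)/780⌉ − ⌈(3·571+4)/780⌉ = ⌈2288/780⌉ − ⌈1717/780⌉ = 3 − 3 = 0
n=4: ⌈(5·571+4)/780⌉ − ⌈(4·571+4)/780⌉ = ⌈2859/780⌉ − ⌈2288/780⌉ = 4 − 3 = 1
n=5: ⌈(6·571+4)/780⌉ − ⌈(5·571+4)/780⌉ = ⌈3430/780⌉ − ⌈2859/780⌉ = 5 − 4 = 1
n=6: ⌈(7·571+4)/780⌉ − ⌈(6·571+4)/780⌉ = ⌈4001/780⌉ − ⌈3430/780⌉ = 6 − 5 = 1
n=7: ⌈(8·571+4)/780⌉ − ⌈(7·571+4)/780⌉ = ⌈4572/780⌉ − ⌈4001/780⌉ = 6 − 6 = 0
n=8: ⌈(9·571+4)/780⌉ − ⌈(8·571+4)/780⌉ = ⌈5143/780⌉ − ⌈4572/780⌉ = 7 − 6 = 1
n=9: ⌈(10·571+4)/780⌉ − ⌈(9·571+4)/780⌉ = ⌈5714/780⌉ − ⌈5143/780⌉ = 8 − 7 = 1
n=10: ⌈(11·571+4)/780⌉ − ⌈(10·571+4)/780⌉ = ⌈6285/780⌉ − ⌈5714/780⌉ = 9 − 8 = 1
n=11: ⌈(12·571+4)/780⌉ − ⌈(11·571+4)/780⌉ = ⌈6856/780⌉ − ⌈6285/780⌉ = 9 − 9 = 0
n=12: ⌈(13·571+4)/780⌉ − ⌈(12·571+4)/780⌉ = ⌈7427/780⌉ − ⌈6856/780⌉ = 10 − 9 = 1
n=13: ⌈(14·571+4)/780⌉ − ⌈(13·571+4)/780⌉ = ⌈7998/780⌉ − ⌈7427/780⌉ = 11 − 10 = 1
n=14: ⌈(15·571+4)/780⌉ − ⌈(14·571+4)/780⌉ = ⌈8569/780⌉ − ⌈7998/780⌉ = 11 − 11 = 0
n=15: ⌈(16·571+4)/780⌉ − ⌈(15·571+4)/780⌉ = ⌈9140/780⌉ − ⌈8569/780⌉ = 12 − 11 = 1
n=16: ⌈(17·571+4)/780⌉ − ⌈(16·571+4)/780⌉ = ⌈9711/780⌉ − ⌈9140/780⌉ = 13 − 12 = 1
n=17: ⌈(18·571+4)/780⌉ − ⌈(17·571+4)/780⌉ = ⌈10282/780⌉ − ⌈9711/780⌉ = 14 − 13 = 1
n=18: ⌈(19·571+4)/780⌉ − ⌈(18·571+4)/780⌉ = ⌈10853/780⌉ − ⌈10282/780⌉ = 14 − 14 = 0
n=19: ⌈(20·571+4)/780⌉ − ⌈(19·571+4)/780⌉ = ⌈11424/780⌉ − ⌈10853/780⌉ = 15 − 14 = 1
n=20: ⌈(21·571+4)/780⌉ − ⌈(20·571+4)/780⌉ = ⌈11995/780⌉ − ⌈11424/780⌉ = 16 − 15 = 1
n=21: ⌈(22·571+4)/780⌉ − ⌈(21·571+4)/780⌉ = ⌈12566/780⌉ − ⌈11995/780⌉ = 17 − 16 = 1
n=22: ⌈(23·571+4)/780⌉ − ⌈(22·571+4)/780⌉ = ⌈13137/780⌉ − ⌈12566/780⌉ = 17 − 17 = 0
n=23: ⌈(24·571+4)/780⌉ − ⌈(23·571+4)/780⌉ = ⌈13708/780⌉ − ⌈13137/780⌉ = 18 − 17 = 1
n=24: ⌈(25·571+4)/780⌉ − ⌈(24·571+4)/780⌉ = ⌈14279/780⌉ − ⌈13708/780⌉ = 19 − 18 = 1
n=25: ⌈(26·571+4)/780⌉ − ⌈(25·571+4)/780⌉ = ⌈14850/780⌉ − ⌈14279/780⌉ = 20 − 19 = 1
n=26: ⌈(27·571+4)/780⌉ − ⌈(26·571+4)/780⌉ = ⌈15421/780⌉ − ⌈14850/780⌉ = 20 − 20 = 0
n=27: ⌈(28·571+4)/780⌉ − ⌈(27·571+4)/780⌉ = ⌈15992/780⌉ − ⌈15421/780⌉ = 21 − 20 = 1
n=28: ⌈(29·571+4)/780⌉ − ⌈(28·571+4)/780⌉ = ⌈16563/780⌉ − ⌈15992/780⌉ = 22 − 21 = 1
n=29: ⌈(30·571+4)/780⌉ − ⌈(29·571+4)/780⌉ = ⌈17134/780⌉ − ⌈16563/780⌉ = 22 − 22 = 0
n=30: ⌈(31·571+4)/780⌉ − ⌈(30·571+4)/780⌉ = ⌈17705/780⌉ − ⌈17134/780⌉ = 23 − 22 = 1
n=31: ⌈(32·571+4)/780⌉ − ⌈(31·571+4)/780⌉ = ⌈18276/780⌉ − ⌈17705/780⌉ = 24 − 23 = 1
n=32: ⌈(33·571+4)/780⌉ − ⌈(32·571+4)/780⌉ = ⌈18847/780⌉ − ⌈18276/780⌉ = 25 − 24 = 1
n=33: ⌈(34·571+4)/780⌉ − ⌈(33·571+4)/780⌉ = ⌈19418/780⌉ − ⌈18847/780⌉ = 25 − 25 = 0
n=34: ⌈(35·571+4)/780⌉ − ⌈(34·571+4)/780⌉ = ⌈19989/780⌉ − ⌈19418/780⌉ = 26 − 25 = 1
n=35: ⌈(36·571+4)/780⌉ − ⌈(35·571+4)/780⌉ = ⌈20560/780⌉ − ⌈19989/780⌉ = 27 − 26 = 1
n=36: ⌈(37·571+4)/780⌉ − ⌈(36·571+4)/780⌉ = ⌈21131/780⌉ − ⌈20560/780⌉ = 28 − 27 = 1
n=37: ⌈(38·571+4)/780⌉ − ⌈(37·571+4)/780⌉ = ⌈21702/780⌉ − ⌈21131/780⌉ = 28 − 28 = 0
n=38: ⌈(39·571+4)/780⌉ − ⌈(38·571+4)/780⌉ = ⌈22273/780⌉ − ⌈21702/780⌉ = 29 − 28 = 1
n=39: ⌈(40·571+4)/780⌉ − ⌈(39·571+4)/780⌉ = ⌈22844/780⌉ − ⌈22273/780⌉ = 30 − 29 = 1
n=40: ⌈(41·571+4)/780⌉ − ⌈(40·571+4)/780⌉ = ⌈23415/780⌉ − ⌈22844/780⌉ = 31 − 30 = 1
n=41: ⌈(42·571+4)/780⌉ − ⌈(41·571+4)/780⌉ = ⌈23986/780⌉ − ⌈23415/780⌉ = 31 − 31 = 0
n=42: ⌈(43·571+4)/780⌉ − ⌈(42·571+4)/780⌉ = ⌈24557/780⌉ − ⌈23986/780⌉ = 32 − 31 = 1
n=43: ⌈(44·571+4)/780⌉ − ⌈(43·571+4)/780⌉ = ⌈25128/780⌉ − ⌈24557/780⌉ = 33 − 32 = 1
n=44: ⌈(45·571+4)/780⌉ − ⌈(44·571+4)/780⌉ = ⌈25699/780⌉ − ⌈25128/780⌉ = 33 − 33 = 0
n=45: ⌈(46·571+4)/780⌉ − ⌈(45·571+4)/780⌉ = ⌈26270/780⌉ − ⌈25699/780⌉ = 34 − 33 = 1
n=46: ⌈(47·571+4)/780⌉ − ⌈(46·571+4)/780⌉ = ⌈26841/780⌉ − ⌈26270/780⌉ = 35 − 34 = 1
n=47: ⌈(48·571+4)/780⌉ − ⌈(47·571+4)/780⌉ = ⌈27412/780⌉ − ⌈26841/780⌉ = 36 − 35 = 1
n=48: ⌈(49·571+4)/780⌉ − ⌈(48·571+4)/780⌉ = ⌈27983/780⌉ − ⌈27412/780⌉ = 36 − 36 = 0
n=49: ⌈(50·571+4)/780⌉ − ⌈(49·571+4)/780⌉ = ⌈28554/780⌉ − ⌈27983/780⌉ = 37 − 36 = 1
n=50: ⌈(51·571+4)/780⌉ − ⌈(50·571+4)/780⌉ = ⌈29125/780⌉ − ⌈28554/780⌉ = 38 − 37 = 1
n=51: ⌈(52·571+4)/780⌉ − ⌈(51·571+4)/780⌉ = ⌈29696/780⌉ − ⌈29125/780⌉ = 39 − 38 = 1

0110111011101101110111011101101110111011101101110111


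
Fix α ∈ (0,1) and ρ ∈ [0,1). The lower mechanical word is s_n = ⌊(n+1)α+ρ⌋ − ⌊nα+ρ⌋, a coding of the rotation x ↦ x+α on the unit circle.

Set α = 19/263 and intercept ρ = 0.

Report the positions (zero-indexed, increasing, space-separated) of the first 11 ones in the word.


13 27 41 55 69 83 96 110 124 138 152

n=0: ⌊19/263⌋−⌊0/263⌋ = 0−0 = 0
n=1: ⌊38/263⌋−⌊19/263⌋ = 0−0 = 0
  …
n=13: ⌊266/263⌋−⌊247/263⌋ = 1−0 = 1  ← one
n=14: ⌊285/263⌋−⌊266/263⌋ = 1−1 = 0
n=15: ⌊304/263⌋−⌊285/263⌋ = 1−1 = 0
  …
n=27: ⌊532/263⌋−⌊513/263⌋ = 2−1 = 1  ← one
n=28: ⌊551/263⌋−⌊532/263⌋ = 2−2 = 0
n=29: ⌊570/263⌋−⌊551/263⌋ = 2−2 = 0
  …
n=41: ⌊798/263⌋−⌊779/263⌋ = 3−2 = 1  ← one
n=42: ⌊817/263⌋−⌊798/263⌋ = 3−3 = 0
n=43: ⌊836/263⌋−⌊817/263⌋ = 3−3 = 0
  …
n=55: ⌊1064/263⌋−⌊1045/263⌋ = 4−3 = 1  ← one
n=56: ⌊1083/263⌋−⌊1064/263⌋ = 4−4 = 0
n=57: ⌊1102/263⌋−⌊1083/263⌋ = 4−4 = 0
  …
n=69: ⌊1330/263⌋−⌊1311/263⌋ = 5−4 = 1  ← one
n=70: ⌊1349/263⌋−⌊1330/263⌋ = 5−5 = 0
n=71: ⌊1368/263⌋−⌊1349/263⌋ = 5−5 = 0
  …
n=83: ⌊1596/263⌋−⌊1577/263⌋ = 6−5 = 1  ← one
n=84: ⌊1615/263⌋−⌊1596/263⌋ = 6−6 = 0
n=85: ⌊1634/263⌋−⌊1615/263⌋ = 6−6 = 0
  …
n=96: ⌊1843/263⌋−⌊1824/263⌋ = 7−6 = 1  ← one
n=97: ⌊1862/263⌋−⌊1843/263⌋ = 7−7 = 0
n=98: ⌊1881/263⌋−⌊1862/263⌋ = 7−7 = 0
  …
n=110: ⌊2109/263⌋−⌊2090/263⌋ = 8−7 = 1  ← one
n=111: ⌊2128/263⌋−⌊2109/263⌋ = 8−8 = 0
n=112: ⌊2147/263⌋−⌊2128/263⌋ = 8−8 = 0
  …
n=124: ⌊2375/263⌋−⌊2356/263⌋ = 9−8 = 1  ← one
n=125: ⌊2394/263⌋−⌊2375/263⌋ = 9−9 = 0
n=126: ⌊2413/263⌋−⌊2394/263⌋ = 9−9 = 0
  …
n=138: ⌊2641/263⌋−⌊2622/263⌋ = 10−9 = 1  ← one
n=139: ⌊2660/263⌋−⌊2641/263⌋ = 10−10 = 0
n=140: ⌊2679/263⌋−⌊2660/263⌋ = 10−10 = 0
  …
n=152: ⌊2907/263⌋−⌊2888/263⌋ = 11−10 = 1  ← one
positions of the first 11 ones: 13 27 41 55 69 83 96 110 124 138 152


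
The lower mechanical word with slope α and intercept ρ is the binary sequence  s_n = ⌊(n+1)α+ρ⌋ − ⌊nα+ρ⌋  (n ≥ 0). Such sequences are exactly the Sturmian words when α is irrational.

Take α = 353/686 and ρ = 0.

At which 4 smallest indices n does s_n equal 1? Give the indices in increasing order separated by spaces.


n=0: ⌊353/686⌋−⌊0/686⌋ = 0−0 = 0
n=1: ⌊706/686⌋−⌊353/686⌋ = 1−0 = 1  ← one
n=2: ⌊1059/686⌋−⌊706/686⌋ = 1−1 = 0
n=3: ⌊1412/686⌋−⌊1059/686⌋ = 2−1 = 1  ← one
n=4: ⌊1765/686⌋−⌊1412/686⌋ = 2−2 = 0
n=5: ⌊2118/686⌋−⌊1765/686⌋ = 3−2 = 1  ← one
n=6: ⌊2471/686⌋−⌊2118/686⌋ = 3−3 = 0
n=7: ⌊2824/686⌋−⌊2471/686⌋ = 4−3 = 1  ← one
positions of the first 4 ones: 1 3 5 7

1 3 5 7


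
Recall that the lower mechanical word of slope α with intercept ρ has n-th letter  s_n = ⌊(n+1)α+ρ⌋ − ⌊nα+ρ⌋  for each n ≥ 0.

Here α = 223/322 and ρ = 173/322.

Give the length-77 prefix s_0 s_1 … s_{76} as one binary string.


10111011011011011101101101101110110110110111011011011011101101101101110110110

n=0: ⌊(1·223+173)/322⌋ − ⌊(0·223+173)/322⌋ = ⌊396/322⌋ − ⌊173/322⌋ = 1 − 0 = 1
n=1: ⌊(2·223+173)/322⌋ − ⌊(1·223+173)/322⌋ = ⌊619/322⌋ − ⌊396/322⌋ = 1 − 1 = 0
n=2: ⌊(3·223+173)/322⌋ − ⌊(2·223+173)/322⌋ = ⌊842/322⌋ − ⌊619/322⌋ = 2 − 1 = 1
n=3: ⌊(4·223+173)/322⌋ − ⌊(3·223+173)/322⌋ = ⌊1065/322⌋ − ⌊842/322⌋ = 3 − 2 = 1
n=4: ⌊(5·223+173)/322⌋ − ⌊(4·223+173)/322⌋ = ⌊1288/322⌋ − ⌊1065/322⌋ = 4 − 3 = 1
n=5: ⌊(6·223+173)/322⌋ − ⌊(5·223+173)/322⌋ = ⌊1511/322⌋ − ⌊1288/322⌋ = 4 − 4 = 0
n=6: ⌊(7·223+173)/322⌋ − ⌊(6·223+173)/322⌋ = ⌊1734/322⌋ − ⌊1511/322⌋ = 5 − 4 = 1
n=7: ⌊(8·223+173)/322⌋ − ⌊(7·223+173)/322⌋ = ⌊1957/322⌋ − ⌊1734/322⌋ = 6 − 5 = 1
n=8: ⌊(9·223+173)/322⌋ − ⌊(8·223+173)/322⌋ = ⌊2180/322⌋ − ⌊1957/322⌋ = 6 − 6 = 0
n=9: ⌊(10·223+173)/322⌋ − ⌊(9·223+173)/322⌋ = ⌊2403/322⌋ − ⌊2180/322⌋ = 7 − 6 = 1
n=10: ⌊(11·223+173)/322⌋ − ⌊(10·223+173)/322⌋ = ⌊2626/322⌋ − ⌊2403/322⌋ = 8 − 7 = 1
n=11: ⌊(12·223+173)/322⌋ − ⌊(11·223+173)/322⌋ = ⌊2849/322⌋ − ⌊2626/322⌋ = 8 − 8 = 0
n=12: ⌊(13·223+173)/322⌋ − ⌊(12·223+173)/322⌋ = ⌊3072/322⌋ − ⌊2849/322⌋ = 9 − 8 = 1
n=13: ⌊(14·223+173)/322⌋ − ⌊(13·223+173)/322⌋ = ⌊3295/322⌋ − ⌊3072/322⌋ = 10 − 9 = 1
n=14: ⌊(15·223+173)/322⌋ − ⌊(14·223+173)/322⌋ = ⌊3518/322⌋ − ⌊3295/322⌋ = 10 − 10 = 0
n=15: ⌊(16·223+173)/322⌋ − ⌊(15·223+173)/322⌋ = ⌊3741/322⌋ − ⌊3518/322⌋ = 11 − 10 = 1
n=16: ⌊(17·223+173)/322⌋ − ⌊(16·223+173)/322⌋ = ⌊3964/322⌋ − ⌊3741/322⌋ = 12 − 11 = 1
n=17: ⌊(18·223+173)/322⌋ − ⌊(17·223+173)/322⌋ = ⌊4187/322⌋ − ⌊3964/322⌋ = 13 − 12 = 1
n=18: ⌊(19·223+173)/322⌋ − ⌊(18·223+173)/322⌋ = ⌊4410/322⌋ − ⌊4187/322⌋ = 13 − 13 = 0
n=19: ⌊(20·223+173)/322⌋ − ⌊(19·223+173)/322⌋ = ⌊4633/322⌋ − ⌊4410/322⌋ = 14 − 13 = 1
n=20: ⌊(21·223+173)/322⌋ − ⌊(20·223+173)/322⌋ = ⌊4856/322⌋ − ⌊4633/322⌋ = 15 − 14 = 1
n=21: ⌊(22·223+173)/322⌋ − ⌊(21·223+173)/322⌋ = ⌊5079/322⌋ − ⌊4856/322⌋ = 15 − 15 = 0
n=22: ⌊(23·223+173)/322⌋ − ⌊(22·223+173)/322⌋ = ⌊5302/322⌋ − ⌊5079/322⌋ = 16 − 15 = 1
n=23: ⌊(24·223+173)/322⌋ − ⌊(23·223+173)/322⌋ = ⌊5525/322⌋ − ⌊5302/322⌋ = 17 − 16 = 1
n=24: ⌊(25·223+173)/322⌋ − ⌊(24·223+173)/322⌋ = ⌊5748/322⌋ − ⌊5525/322⌋ = 17 − 17 = 0
n=25: ⌊(26·223+173)/322⌋ − ⌊(25·223+173)/322⌋ = ⌊5971/322⌋ − ⌊5748/322⌋ = 18 − 17 = 1
n=26: ⌊(27·223+173)/322⌋ − ⌊(26·223+173)/322⌋ = ⌊6194/322⌋ − ⌊5971/322⌋ = 19 − 18 = 1
n=27: ⌊(28·223+173)/322⌋ − ⌊(27·223+173)/322⌋ = ⌊6417/322⌋ − ⌊6194/322⌋ = 19 − 19 = 0
n=28: ⌊(29·223+173)/322⌋ − ⌊(28·223+173)/322⌋ = ⌊6640/322⌋ − ⌊6417/322⌋ = 20 − 19 = 1
n=29: ⌊(30·223+173)/322⌋ − ⌊(29·223+173)/322⌋ = ⌊6863/322⌋ − ⌊6640/322⌋ = 21 − 20 = 1
n=30: ⌊(31·223+173)/322⌋ − ⌊(30·223+173)/322⌋ = ⌊7086/322⌋ − ⌊6863/322⌋ = 22 − 21 = 1
n=31: ⌊(32·223+173)/322⌋ − ⌊(31·223+173)/322⌋ = ⌊7309/322⌋ − ⌊7086/322⌋ = 22 − 22 = 0
n=32: ⌊(33·223+173)/322⌋ − ⌊(32·223+173)/322⌋ = ⌊7532/322⌋ − ⌊7309/322⌋ = 23 − 22 = 1
n=33: ⌊(34·223+173)/322⌋ − ⌊(33·223+173)/322⌋ = ⌊7755/322⌋ − ⌊7532/322⌋ = 24 − 23 = 1
n=34: ⌊(35·223+173)/322⌋ − ⌊(34·223+173)/322⌋ = ⌊7978/322⌋ − ⌊7755/322⌋ = 24 − 24 = 0
n=35: ⌊(36·223+173)/322⌋ − ⌊(35·223+173)/322⌋ = ⌊8201/322⌋ − ⌊7978/322⌋ = 25 − 24 = 1
n=36: ⌊(37·223+173)/322⌋ − ⌊(36·223+173)/322⌋ = ⌊8424/322⌋ − ⌊8201/322⌋ = 26 − 25 = 1
n=37: ⌊(38·223+173)/322⌋ − ⌊(37·223+173)/322⌋ = ⌊8647/322⌋ − ⌊8424/322⌋ = 26 − 26 = 0
n=38: ⌊(39·223+173)/322⌋ − ⌊(38·223+173)/322⌋ = ⌊8870/322⌋ − ⌊8647/322⌋ = 27 − 26 = 1
n=39: ⌊(40·223+173)/322⌋ − ⌊(39·223+173)/322⌋ = ⌊9093/322⌋ − ⌊8870/322⌋ = 28 − 27 = 1
n=40: ⌊(41·223+173)/322⌋ − ⌊(40·223+173)/322⌋ = ⌊9316/322⌋ − ⌊9093/322⌋ = 28 − 28 = 0
n=41: ⌊(42·223+173)/322⌋ − ⌊(41·223+173)/322⌋ = ⌊9539/322⌋ − ⌊9316/322⌋ = 29 − 28 = 1
n=42: ⌊(43·223+173)/322⌋ − ⌊(42·223+173)/322⌋ = ⌊9762/322⌋ − ⌊9539/322⌋ = 30 − 29 = 1
n=43: ⌊(44·223+173)/322⌋ − ⌊(43·223+173)/322⌋ = ⌊9985/322⌋ − ⌊9762/322⌋ = 31 − 30 = 1
n=44: ⌊(45·223+173)/322⌋ − ⌊(44·223+173)/322⌋ = ⌊10208/322⌋ − ⌊9985/322⌋ = 31 − 31 = 0
n=45: ⌊(46·223+173)/322⌋ − ⌊(45·223+173)/322⌋ = ⌊10431/322⌋ − ⌊10208/322⌋ = 32 − 31 = 1
n=46: ⌊(47·223+173)/322⌋ − ⌊(46·223+173)/322⌋ = ⌊10654/322⌋ − ⌊10431/322⌋ = 33 − 32 = 1
n=47: ⌊(48·223+173)/322⌋ − ⌊(47·223+173)/322⌋ = ⌊10877/322⌋ − ⌊10654/322⌋ = 33 − 33 = 0
n=48: ⌊(49·223+173)/322⌋ − ⌊(48·223+173)/322⌋ = ⌊11100/322⌋ − ⌊10877/322⌋ = 34 − 33 = 1
n=49: ⌊(50·223+173)/322⌋ − ⌊(49·223+173)/322⌋ = ⌊11323/322⌋ − ⌊11100/322⌋ = 35 − 34 = 1
n=50: ⌊(51·223+173)/322⌋ − ⌊(50·223+173)/322⌋ = ⌊11546/322⌋ − ⌊11323/322⌋ = 35 − 35 = 0
n=51: ⌊(52·223+173)/322⌋ − ⌊(51·223+173)/322⌋ = ⌊11769/322⌋ − ⌊11546/322⌋ = 36 − 35 = 1
n=52: ⌊(53·223+173)/322⌋ − ⌊(52·223+173)/322⌋ = ⌊11992/322⌋ − ⌊11769/322⌋ = 37 − 36 = 1
n=53: ⌊(54·223+173)/322⌋ − ⌊(53·223+173)/322⌋ = ⌊12215/322⌋ − ⌊11992/322⌋ = 37 − 37 = 0
n=54: ⌊(55·223+173)/322⌋ − ⌊(54·223+173)/322⌋ = ⌊12438/322⌋ − ⌊12215/322⌋ = 38 − 37 = 1
n=55: ⌊(56·223+173)/322⌋ − ⌊(55·223+173)/322⌋ = ⌊12661/322⌋ − ⌊12438/322⌋ = 39 − 38 = 1
n=56: ⌊(57·223+173)/322⌋ − ⌊(56·223+173)/322⌋ = ⌊12884/322⌋ − ⌊12661/322⌋ = 40 − 39 = 1
n=57: ⌊(58·223+173)/322⌋ − ⌊(57·223+173)/322⌋ = ⌊13107/322⌋ − ⌊12884/322⌋ = 40 − 40 = 0
n=58: ⌊(59·223+173)/322⌋ − ⌊(58·223+173)/322⌋ = ⌊13330/322⌋ − ⌊13107/322⌋ = 41 − 40 = 1
n=59: ⌊(60·223+173)/322⌋ − ⌊(59·223+173)/322⌋ = ⌊13553/322⌋ − ⌊13330/322⌋ = 42 − 41 = 1
n=60: ⌊(61·223+173)/322⌋ − ⌊(60·223+173)/322⌋ = ⌊13776/322⌋ − ⌊13553/322⌋ = 42 − 42 = 0
n=61: ⌊(62·223+173)/322⌋ − ⌊(61·223+173)/322⌋ = ⌊13999/322⌋ − ⌊13776/322⌋ = 43 − 42 = 1
n=62: ⌊(63·223+173)/322⌋ − ⌊(62·223+173)/322⌋ = ⌊14222/322⌋ − ⌊13999/322⌋ = 44 − 43 = 1
n=63: ⌊(64·223+173)/322⌋ − ⌊(63·223+173)/322⌋ = ⌊14445/322⌋ − ⌊14222/322⌋ = 44 − 44 = 0
n=64: ⌊(65·223+173)/322⌋ − ⌊(64·223+173)/322⌋ = ⌊14668/322⌋ − ⌊14445/322⌋ = 45 − 44 = 1
n=65: ⌊(66·223+173)/322⌋ − ⌊(65·223+173)/322⌋ = ⌊14891/322⌋ − ⌊14668/322⌋ = 46 − 45 = 1
n=66: ⌊(67·223+173)/322⌋ − ⌊(66·223+173)/322⌋ = ⌊15114/322⌋ − ⌊14891/322⌋ = 46 − 46 = 0
n=67: ⌊(68·223+173)/322⌋ − ⌊(67·223+173)/322⌋ = ⌊15337/322⌋ − ⌊15114/322⌋ = 47 − 46 = 1
n=68: ⌊(69·223+173)/322⌋ − ⌊(68·223+173)/322⌋ = ⌊15560/322⌋ − ⌊15337/322⌋ = 48 − 47 = 1
n=69: ⌊(70·223+173)/322⌋ − ⌊(69·223+173)/322⌋ = ⌊15783/322⌋ − ⌊15560/322⌋ = 49 − 48 = 1
n=70: ⌊(71·223+173)/322⌋ − ⌊(70·223+173)/322⌋ = ⌊16006/322⌋ − ⌊15783/322⌋ = 49 − 49 = 0
n=71: ⌊(72·223+173)/322⌋ − ⌊(71·223+173)/322⌋ = ⌊16229/322⌋ − ⌊16006/322⌋ = 50 − 49 = 1
n=72: ⌊(73·223+173)/322⌋ − ⌊(72·223+173)/322⌋ = ⌊16452/322⌋ − ⌊16229/322⌋ = 51 − 50 = 1
n=73: ⌊(74·223+173)/322⌋ − ⌊(73·223+173)/322⌋ = ⌊16675/322⌋ − ⌊16452/322⌋ = 51 − 51 = 0
n=74: ⌊(75·223+173)/322⌋ − ⌊(74·223+173)/322⌋ = ⌊16898/322⌋ − ⌊16675/322⌋ = 52 − 51 = 1
n=75: ⌊(76·223+173)/322⌋ − ⌊(75·223+173)/322⌋ = ⌊17121/322⌋ − ⌊16898/322⌋ = 53 − 52 = 1
n=76: ⌊(77·223+173)/322⌋ − ⌊(76·223+173)/322⌋ = ⌊17344/322⌋ − ⌊17121/322⌋ = 53 − 53 = 0
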